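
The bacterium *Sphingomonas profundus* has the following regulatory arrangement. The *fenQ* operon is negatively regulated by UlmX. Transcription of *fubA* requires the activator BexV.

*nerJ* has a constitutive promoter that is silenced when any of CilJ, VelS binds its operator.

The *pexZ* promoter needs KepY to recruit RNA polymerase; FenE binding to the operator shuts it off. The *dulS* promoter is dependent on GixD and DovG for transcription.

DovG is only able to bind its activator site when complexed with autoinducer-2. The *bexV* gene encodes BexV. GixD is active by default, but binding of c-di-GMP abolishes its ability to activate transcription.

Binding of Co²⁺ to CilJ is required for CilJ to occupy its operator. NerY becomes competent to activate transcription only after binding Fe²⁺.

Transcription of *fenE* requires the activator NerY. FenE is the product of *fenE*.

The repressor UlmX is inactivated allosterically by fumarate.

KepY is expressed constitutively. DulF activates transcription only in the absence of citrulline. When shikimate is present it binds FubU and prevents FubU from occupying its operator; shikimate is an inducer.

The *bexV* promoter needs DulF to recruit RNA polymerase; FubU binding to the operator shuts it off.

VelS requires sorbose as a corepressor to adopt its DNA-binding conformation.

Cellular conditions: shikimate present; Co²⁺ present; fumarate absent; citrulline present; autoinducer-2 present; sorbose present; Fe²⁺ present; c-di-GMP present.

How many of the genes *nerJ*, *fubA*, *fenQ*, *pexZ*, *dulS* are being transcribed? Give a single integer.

Co²⁺ is present, so CilJ is active.
Sorbose is present, so VelS is active.
With repressor CilJ bound, *nerJ* is not transcribed.
→ *nerJ* is OFF.
Citrulline is present, so DulF is inactive.
Shikimate is present, so FubU is inactive.
Required activator DulF is absent, so *bexV* is not transcribed.
So BexV is not produced.
Required activator BexV is absent, so *fubA* is not transcribed.
→ *fubA* is OFF.
Fumarate is absent, so UlmX is active.
With repressor UlmX bound, *fenQ* is not transcribed.
→ *fenQ* is OFF.
KepY is produced constitutively and is active.
Fe²⁺ is present, so NerY is active.
No repressor is bound and NerY is active, so *fenE* is transcribed.
So FenE is produced and active.
With repressor FenE bound, *pexZ* is not transcribed.
→ *pexZ* is OFF.
c-di-GMP is present, so GixD is inactive.
Autoinducer-2 is present, so DovG is active.
Required activator GixD is absent, so *dulS* is not transcribed.
→ *dulS* is OFF.
0 of the 5 genes are transcribed.

0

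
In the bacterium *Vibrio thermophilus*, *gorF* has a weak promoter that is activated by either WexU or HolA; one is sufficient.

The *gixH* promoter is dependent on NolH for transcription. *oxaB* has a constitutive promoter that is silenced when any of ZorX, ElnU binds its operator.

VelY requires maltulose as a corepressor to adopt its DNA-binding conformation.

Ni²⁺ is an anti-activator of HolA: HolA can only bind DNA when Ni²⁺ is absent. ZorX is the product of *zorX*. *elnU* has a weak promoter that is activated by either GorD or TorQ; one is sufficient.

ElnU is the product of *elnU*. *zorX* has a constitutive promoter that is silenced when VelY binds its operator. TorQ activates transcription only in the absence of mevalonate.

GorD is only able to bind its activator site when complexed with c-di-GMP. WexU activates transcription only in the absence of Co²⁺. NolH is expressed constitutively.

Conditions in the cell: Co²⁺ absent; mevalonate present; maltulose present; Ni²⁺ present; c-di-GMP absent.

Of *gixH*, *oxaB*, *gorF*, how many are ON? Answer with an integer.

NolH is produced constitutively and is active.
No repressor is bound and NolH is active, so *gixH* is transcribed.
→ *gixH* is ON.
Maltulose is present, so VelY is active.
With repressor VelY bound, *zorX* is not transcribed.
So ZorX is not produced.
c-di-GMP is absent, so GorD is inactive.
Mevalonate is present, so TorQ is inactive.
No activator is available at the *elnU* promoter, so *elnU* is not transcribed.
So ElnU is not produced.
With no repressor bound, *oxaB* is transcribed.
→ *oxaB* is ON.
Co²⁺ is absent, so WexU is active.
Ni²⁺ is present, so HolA is inactive.
Activator WexU is present, so *gorF* is transcribed.
→ *gorF* is ON.
3 of the 3 genes are transcribed.

3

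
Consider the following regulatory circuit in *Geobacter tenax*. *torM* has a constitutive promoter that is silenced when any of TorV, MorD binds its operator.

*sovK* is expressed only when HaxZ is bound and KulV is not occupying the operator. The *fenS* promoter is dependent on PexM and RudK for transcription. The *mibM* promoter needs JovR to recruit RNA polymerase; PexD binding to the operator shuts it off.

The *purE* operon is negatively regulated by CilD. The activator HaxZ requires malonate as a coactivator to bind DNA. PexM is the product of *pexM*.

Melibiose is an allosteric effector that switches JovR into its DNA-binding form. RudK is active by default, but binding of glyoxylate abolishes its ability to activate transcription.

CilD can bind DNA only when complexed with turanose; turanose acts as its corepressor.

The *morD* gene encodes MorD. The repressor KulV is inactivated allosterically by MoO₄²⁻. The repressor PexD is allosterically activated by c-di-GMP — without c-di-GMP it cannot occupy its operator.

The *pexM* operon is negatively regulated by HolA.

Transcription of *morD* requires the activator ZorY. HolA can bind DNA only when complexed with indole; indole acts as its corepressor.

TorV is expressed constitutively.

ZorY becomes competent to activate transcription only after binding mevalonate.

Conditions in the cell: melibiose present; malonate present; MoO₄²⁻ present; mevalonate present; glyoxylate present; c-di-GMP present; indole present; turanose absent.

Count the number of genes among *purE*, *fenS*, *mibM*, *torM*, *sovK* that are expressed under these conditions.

2

Turanose is absent, so CilD is inactive.
With no repressor bound, *purE* is transcribed.
→ *purE* is ON.
Indole is present, so HolA is active.
With repressor HolA bound, *pexM* is not transcribed.
So PexM is not produced.
Glyoxylate is present, so RudK is inactive.
Required activator PexM is absent, so *fenS* is not transcribed.
→ *fenS* is OFF.
c-di-GMP is present, so PexD is active.
Melibiose is present, so JovR is active.
With repressor PexD bound, *mibM* is not transcribed.
→ *mibM* is OFF.
TorV is produced constitutively and is active.
Mevalonate is present, so ZorY is active.
No repressor is bound and ZorY is active, so *morD* is transcribed.
So MorD is produced and active.
With repressor TorV bound, *torM* is not transcribed.
→ *torM* is OFF.
Malonate is present, so HaxZ is active.
MoO₄²⁻ is present, so KulV is inactive.
No repressor is bound and HaxZ is active, so *sovK* is transcribed.
→ *sovK* is ON.
2 of the 5 genes are transcribed.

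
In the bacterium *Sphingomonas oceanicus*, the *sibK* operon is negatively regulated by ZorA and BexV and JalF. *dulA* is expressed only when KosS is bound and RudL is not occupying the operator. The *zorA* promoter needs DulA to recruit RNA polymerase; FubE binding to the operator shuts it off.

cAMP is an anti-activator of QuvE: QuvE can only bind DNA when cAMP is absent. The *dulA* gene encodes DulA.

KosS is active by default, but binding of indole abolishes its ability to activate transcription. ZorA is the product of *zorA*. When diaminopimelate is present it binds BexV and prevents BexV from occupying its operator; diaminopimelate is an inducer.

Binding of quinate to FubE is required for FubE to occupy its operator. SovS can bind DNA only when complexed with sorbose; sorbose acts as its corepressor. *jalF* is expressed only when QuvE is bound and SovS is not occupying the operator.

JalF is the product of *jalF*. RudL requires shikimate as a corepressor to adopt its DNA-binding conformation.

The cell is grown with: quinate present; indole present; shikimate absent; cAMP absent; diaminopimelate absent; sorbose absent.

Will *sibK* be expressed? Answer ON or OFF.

OFF

Quinate is present, so FubE is active.
Indole is present, so KosS is inactive.
Shikimate is absent, so RudL is inactive.
Required activator KosS is absent, so *dulA* is not transcribed.
So DulA is not produced.
With repressor FubE bound, *zorA* is not transcribed.
So ZorA is not produced.
Diaminopimelate is absent, so BexV is active.
cAMP is absent, so QuvE is active.
Sorbose is absent, so SovS is inactive.
No repressor is bound and QuvE is active, so *jalF* is transcribed.
So JalF is produced and active.
With repressor BexV bound, *sibK* is not transcribed.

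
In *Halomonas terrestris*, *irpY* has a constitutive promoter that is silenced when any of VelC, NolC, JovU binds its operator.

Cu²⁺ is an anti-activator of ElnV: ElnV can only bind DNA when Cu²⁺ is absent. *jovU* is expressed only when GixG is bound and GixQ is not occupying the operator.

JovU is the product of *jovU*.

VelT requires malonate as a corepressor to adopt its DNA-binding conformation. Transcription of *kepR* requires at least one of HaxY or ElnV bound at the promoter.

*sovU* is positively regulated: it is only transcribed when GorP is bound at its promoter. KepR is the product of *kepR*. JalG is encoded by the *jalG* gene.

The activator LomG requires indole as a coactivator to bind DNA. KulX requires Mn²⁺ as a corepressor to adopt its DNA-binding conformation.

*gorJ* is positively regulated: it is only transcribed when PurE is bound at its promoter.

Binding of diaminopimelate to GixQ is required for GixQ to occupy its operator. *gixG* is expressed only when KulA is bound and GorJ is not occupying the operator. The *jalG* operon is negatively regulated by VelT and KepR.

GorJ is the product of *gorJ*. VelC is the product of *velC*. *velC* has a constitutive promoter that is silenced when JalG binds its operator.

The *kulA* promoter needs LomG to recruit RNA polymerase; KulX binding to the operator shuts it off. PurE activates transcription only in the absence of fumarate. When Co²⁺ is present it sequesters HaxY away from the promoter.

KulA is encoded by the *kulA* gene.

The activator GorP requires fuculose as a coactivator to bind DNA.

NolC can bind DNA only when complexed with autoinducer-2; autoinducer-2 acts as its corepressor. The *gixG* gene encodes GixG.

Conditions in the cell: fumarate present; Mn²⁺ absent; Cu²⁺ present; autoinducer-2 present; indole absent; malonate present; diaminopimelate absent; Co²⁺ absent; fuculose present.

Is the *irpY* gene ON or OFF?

OFF

Malonate is present, so VelT is active.
Co²⁺ is absent, so HaxY is active.
Cu²⁺ is present, so ElnV is inactive.
Activator HaxY is present, so *kepR* is transcribed.
So KepR is produced and active.
With repressor VelT bound, *jalG* is not transcribed.
So JalG is not produced.
With no repressor bound, *velC* is transcribed.
So VelC is produced and active.
Autoinducer-2 is present, so NolC is active.
Diaminopimelate is absent, so GixQ is inactive.
Mn²⁺ is absent, so KulX is inactive.
Indole is absent, so LomG is inactive.
Required activator LomG is absent, so *kulA* is not transcribed.
So KulA is not produced.
Fumarate is present, so PurE is inactive.
Required activator PurE is absent, so *gorJ* is not transcribed.
So GorJ is not produced.
Required activator KulA is absent, so *gixG* is not transcribed.
So GixG is not produced.
Required activator GixG is absent, so *jovU* is not transcribed.
So JovU is not produced.
With repressor VelC bound, *irpY* is not transcribed.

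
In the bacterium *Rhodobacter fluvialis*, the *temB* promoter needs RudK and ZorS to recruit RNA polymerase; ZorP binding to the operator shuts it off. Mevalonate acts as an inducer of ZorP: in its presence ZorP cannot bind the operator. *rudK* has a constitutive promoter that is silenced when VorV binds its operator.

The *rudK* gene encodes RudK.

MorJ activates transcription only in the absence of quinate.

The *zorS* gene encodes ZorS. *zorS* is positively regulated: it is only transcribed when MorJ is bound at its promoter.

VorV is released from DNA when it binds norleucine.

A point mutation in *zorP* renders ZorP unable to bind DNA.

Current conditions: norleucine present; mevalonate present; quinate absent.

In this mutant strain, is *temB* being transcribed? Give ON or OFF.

ON

Norleucine is present, so VorV is inactive.
With no repressor bound, *rudK* is transcribed.
So RudK is produced and active.
Quinate is absent, so MorJ is active.
No repressor is bound and MorJ is active, so *zorS* is transcribed.
So ZorS is produced and active.
ZorP is non-functional in this strain, so it has no effect.
No repressor is bound and RudK and ZorS are active, so *temB* is transcribed.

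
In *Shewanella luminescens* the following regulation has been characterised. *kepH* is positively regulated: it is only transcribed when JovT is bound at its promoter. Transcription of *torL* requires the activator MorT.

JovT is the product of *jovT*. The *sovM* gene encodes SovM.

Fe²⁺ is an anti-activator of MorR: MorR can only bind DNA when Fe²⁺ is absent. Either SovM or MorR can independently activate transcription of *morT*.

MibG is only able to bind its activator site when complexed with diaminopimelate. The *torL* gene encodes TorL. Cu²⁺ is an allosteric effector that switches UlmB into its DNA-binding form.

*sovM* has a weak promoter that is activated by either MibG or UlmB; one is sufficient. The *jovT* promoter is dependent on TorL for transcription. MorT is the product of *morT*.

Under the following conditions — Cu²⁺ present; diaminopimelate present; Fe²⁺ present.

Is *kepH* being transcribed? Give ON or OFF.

Diaminopimelate is present, so MibG is active.
Cu²⁺ is present, so UlmB is active.
Activator MibG is present, so *sovM* is transcribed.
So SovM is produced and active.
Fe²⁺ is present, so MorR is inactive.
Activator SovM is present, so *morT* is transcribed.
So MorT is produced and active.
No repressor is bound and MorT is active, so *torL* is transcribed.
So TorL is produced and active.
No repressor is bound and TorL is active, so *jovT* is transcribed.
So JovT is produced and active.
No repressor is bound and JovT is active, so *kepH* is transcribed.

ON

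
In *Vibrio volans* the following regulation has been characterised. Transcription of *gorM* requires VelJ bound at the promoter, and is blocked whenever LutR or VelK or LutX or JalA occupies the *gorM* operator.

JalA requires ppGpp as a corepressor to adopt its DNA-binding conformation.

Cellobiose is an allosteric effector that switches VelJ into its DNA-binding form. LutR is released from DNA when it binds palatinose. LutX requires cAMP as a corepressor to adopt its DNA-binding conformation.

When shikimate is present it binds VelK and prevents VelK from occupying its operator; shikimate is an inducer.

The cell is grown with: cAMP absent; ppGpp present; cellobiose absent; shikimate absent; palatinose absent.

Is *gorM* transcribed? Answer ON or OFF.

Palatinose is absent, so LutR is active.
Shikimate is absent, so VelK is active.
Cellobiose is absent, so VelJ is inactive.
cAMP is absent, so LutX is inactive.
ppGpp is present, so JalA is active.
With repressor LutR bound, *gorM* is not transcribed.

OFF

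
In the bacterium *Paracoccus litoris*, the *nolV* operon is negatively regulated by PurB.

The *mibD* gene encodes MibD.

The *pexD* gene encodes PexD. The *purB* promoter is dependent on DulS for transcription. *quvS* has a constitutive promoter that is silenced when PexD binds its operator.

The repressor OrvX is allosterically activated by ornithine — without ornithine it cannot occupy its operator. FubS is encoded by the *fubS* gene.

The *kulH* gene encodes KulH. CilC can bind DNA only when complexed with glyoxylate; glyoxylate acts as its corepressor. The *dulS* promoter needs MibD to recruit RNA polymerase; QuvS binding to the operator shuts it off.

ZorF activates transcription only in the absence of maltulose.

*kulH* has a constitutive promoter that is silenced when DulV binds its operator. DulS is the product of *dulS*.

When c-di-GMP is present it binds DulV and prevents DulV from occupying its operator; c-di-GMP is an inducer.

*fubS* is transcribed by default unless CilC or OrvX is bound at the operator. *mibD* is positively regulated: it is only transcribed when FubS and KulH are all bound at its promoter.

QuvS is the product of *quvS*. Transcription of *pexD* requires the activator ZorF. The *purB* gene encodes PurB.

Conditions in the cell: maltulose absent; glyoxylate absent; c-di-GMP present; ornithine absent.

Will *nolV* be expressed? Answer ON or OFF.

OFF

Maltulose is absent, so ZorF is active.
No repressor is bound and ZorF is active, so *pexD* is transcribed.
So PexD is produced and active.
With repressor PexD bound, *quvS* is not transcribed.
So QuvS is not produced.
Glyoxylate is absent, so CilC is inactive.
Ornithine is absent, so OrvX is inactive.
With no repressor bound, *fubS* is transcribed.
So FubS is produced and active.
c-di-GMP is present, so DulV is inactive.
With no repressor bound, *kulH* is transcribed.
So KulH is produced and active.
No repressor is bound and FubS and KulH are active, so *mibD* is transcribed.
So MibD is produced and active.
No repressor is bound and MibD is active, so *dulS* is transcribed.
So DulS is produced and active.
No repressor is bound and DulS is active, so *purB* is transcribed.
So PurB is produced and active.
With repressor PurB bound, *nolV* is not transcribed.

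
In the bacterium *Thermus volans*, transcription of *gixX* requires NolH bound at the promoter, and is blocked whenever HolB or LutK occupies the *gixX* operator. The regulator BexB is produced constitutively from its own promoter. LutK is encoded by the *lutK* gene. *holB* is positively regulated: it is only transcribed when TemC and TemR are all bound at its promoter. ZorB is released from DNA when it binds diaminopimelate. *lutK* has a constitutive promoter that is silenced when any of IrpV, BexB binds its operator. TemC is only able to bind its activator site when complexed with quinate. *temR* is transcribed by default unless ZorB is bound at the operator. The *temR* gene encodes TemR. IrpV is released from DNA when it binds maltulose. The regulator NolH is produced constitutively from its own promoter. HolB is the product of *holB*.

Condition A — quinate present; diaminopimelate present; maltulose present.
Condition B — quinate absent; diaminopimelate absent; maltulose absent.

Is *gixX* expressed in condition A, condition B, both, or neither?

B only

Condition A:
Quinate is present, so TemC is active.
Diaminopimelate is present, so ZorB is inactive.
With no repressor bound, *temR* is transcribed.
So TemR is produced and active.
No repressor is bound and TemC and TemR are active, so *holB* is transcribed.
So HolB is produced and active.
Maltulose is present, so IrpV is inactive.
BexB is produced constitutively and is active.
With repressor BexB bound, *lutK* is not transcribed.
So LutK is not produced.
NolH is produced constitutively and is active.
With repressor HolB bound, *gixX* is not transcribed.
→ *gixX* is OFF in A.
Condition B:
Quinate is absent, so TemC is inactive.
Diaminopimelate is absent, so ZorB is active.
With repressor ZorB bound, *temR* is not transcribed.
So TemR is not produced.
Required activator TemC is absent, so *holB* is not transcribed.
So HolB is not produced.
Maltulose is absent, so IrpV is active.
BexB is produced constitutively and is active.
With repressor IrpV bound, *lutK* is not transcribed.
So LutK is not produced.
NolH is produced constitutively and is active.
No repressor is bound and NolH is active, so *gixX* is transcribed.
→ *gixX* is ON in B.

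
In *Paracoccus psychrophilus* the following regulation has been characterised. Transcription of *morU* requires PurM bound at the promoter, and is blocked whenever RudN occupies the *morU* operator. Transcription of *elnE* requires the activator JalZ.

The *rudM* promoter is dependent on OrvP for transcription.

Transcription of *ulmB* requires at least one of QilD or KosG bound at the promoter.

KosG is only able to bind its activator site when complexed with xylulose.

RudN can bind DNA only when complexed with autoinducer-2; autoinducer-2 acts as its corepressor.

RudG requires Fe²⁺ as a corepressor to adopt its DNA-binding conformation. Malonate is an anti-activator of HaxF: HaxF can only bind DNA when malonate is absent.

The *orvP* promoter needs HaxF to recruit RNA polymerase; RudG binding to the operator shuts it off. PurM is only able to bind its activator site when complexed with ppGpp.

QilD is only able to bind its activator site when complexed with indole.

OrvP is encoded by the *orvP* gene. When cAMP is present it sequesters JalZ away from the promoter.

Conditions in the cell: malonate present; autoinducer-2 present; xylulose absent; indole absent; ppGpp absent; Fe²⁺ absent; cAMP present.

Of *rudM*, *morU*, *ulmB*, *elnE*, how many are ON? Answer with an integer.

0

Malonate is present, so HaxF is inactive.
Fe²⁺ is absent, so RudG is inactive.
Required activator HaxF is absent, so *orvP* is not transcribed.
So OrvP is not produced.
Required activator OrvP is absent, so *rudM* is not transcribed.
→ *rudM* is OFF.
Autoinducer-2 is present, so RudN is active.
ppGpp is absent, so PurM is inactive.
With repressor RudN bound, *morU* is not transcribed.
→ *morU* is OFF.
Indole is absent, so QilD is inactive.
Xylulose is absent, so KosG is inactive.
No activator is available at the *ulmB* promoter, so *ulmB* is not transcribed.
→ *ulmB* is OFF.
cAMP is present, so JalZ is inactive.
Required activator JalZ is absent, so *elnE* is not transcribed.
→ *elnE* is OFF.
0 of the 4 genes are transcribed.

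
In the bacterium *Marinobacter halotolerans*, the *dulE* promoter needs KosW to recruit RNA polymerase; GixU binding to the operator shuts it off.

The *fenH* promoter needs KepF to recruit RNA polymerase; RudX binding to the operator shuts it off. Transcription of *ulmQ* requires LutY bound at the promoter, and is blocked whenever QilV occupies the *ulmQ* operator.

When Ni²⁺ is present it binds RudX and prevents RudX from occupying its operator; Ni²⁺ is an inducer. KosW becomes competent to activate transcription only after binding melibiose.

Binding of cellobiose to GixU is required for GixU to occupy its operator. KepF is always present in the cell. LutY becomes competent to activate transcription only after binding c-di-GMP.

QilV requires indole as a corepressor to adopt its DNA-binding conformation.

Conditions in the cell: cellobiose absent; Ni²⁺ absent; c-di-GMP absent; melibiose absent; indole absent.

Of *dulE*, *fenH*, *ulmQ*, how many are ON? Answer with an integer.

Melibiose is absent, so KosW is inactive.
Cellobiose is absent, so GixU is inactive.
Required activator KosW is absent, so *dulE* is not transcribed.
→ *dulE* is OFF.
KepF is produced constitutively and is active.
Ni²⁺ is absent, so RudX is active.
With repressor RudX bound, *fenH* is not transcribed.
→ *fenH* is OFF.
Indole is absent, so QilV is inactive.
c-di-GMP is absent, so LutY is inactive.
Required activator LutY is absent, so *ulmQ* is not transcribed.
→ *ulmQ* is OFF.
0 of the 3 genes are transcribed.

0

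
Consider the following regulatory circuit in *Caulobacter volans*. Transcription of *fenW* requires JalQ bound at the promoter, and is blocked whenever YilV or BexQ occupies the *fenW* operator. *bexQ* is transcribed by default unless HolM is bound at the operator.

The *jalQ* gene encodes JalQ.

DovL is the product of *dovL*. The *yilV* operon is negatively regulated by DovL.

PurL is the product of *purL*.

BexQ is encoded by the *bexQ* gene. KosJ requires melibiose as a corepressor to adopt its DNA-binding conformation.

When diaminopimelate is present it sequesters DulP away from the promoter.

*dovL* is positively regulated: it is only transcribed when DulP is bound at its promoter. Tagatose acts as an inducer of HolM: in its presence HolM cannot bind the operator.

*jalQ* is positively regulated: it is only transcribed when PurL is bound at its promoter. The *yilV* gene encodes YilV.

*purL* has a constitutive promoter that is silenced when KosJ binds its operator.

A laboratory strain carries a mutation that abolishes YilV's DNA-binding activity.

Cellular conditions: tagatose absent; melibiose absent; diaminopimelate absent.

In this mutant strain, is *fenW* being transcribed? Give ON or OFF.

ON

Melibiose is absent, so KosJ is inactive.
With no repressor bound, *purL* is transcribed.
So PurL is produced and active.
No repressor is bound and PurL is active, so *jalQ* is transcribed.
So JalQ is produced and active.
YilV is non-functional in this strain, so it has no effect.
Tagatose is absent, so HolM is active.
With repressor HolM bound, *bexQ* is not transcribed.
So BexQ is not produced.
No repressor is bound and JalQ is active, so *fenW* is transcribed.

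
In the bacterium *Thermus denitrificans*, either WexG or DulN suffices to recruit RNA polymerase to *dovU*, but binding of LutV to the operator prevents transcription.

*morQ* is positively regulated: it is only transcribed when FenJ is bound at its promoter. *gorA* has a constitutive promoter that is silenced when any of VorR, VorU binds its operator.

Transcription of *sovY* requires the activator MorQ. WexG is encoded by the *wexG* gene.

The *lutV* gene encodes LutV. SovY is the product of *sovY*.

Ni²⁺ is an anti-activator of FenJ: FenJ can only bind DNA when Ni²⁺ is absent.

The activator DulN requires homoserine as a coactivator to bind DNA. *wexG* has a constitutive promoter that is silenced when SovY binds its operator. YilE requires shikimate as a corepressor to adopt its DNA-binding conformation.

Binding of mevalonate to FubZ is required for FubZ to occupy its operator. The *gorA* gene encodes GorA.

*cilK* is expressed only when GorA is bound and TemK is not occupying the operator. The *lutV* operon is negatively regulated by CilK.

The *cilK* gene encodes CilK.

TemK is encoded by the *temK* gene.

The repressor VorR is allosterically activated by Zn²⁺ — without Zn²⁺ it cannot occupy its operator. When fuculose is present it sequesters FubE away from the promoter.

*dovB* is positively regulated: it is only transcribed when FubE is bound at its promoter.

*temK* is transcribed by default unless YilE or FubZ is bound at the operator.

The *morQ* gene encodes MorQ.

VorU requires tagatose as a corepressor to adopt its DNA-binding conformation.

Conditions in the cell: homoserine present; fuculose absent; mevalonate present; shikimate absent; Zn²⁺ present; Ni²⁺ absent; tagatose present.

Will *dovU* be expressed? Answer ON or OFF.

OFF

Shikimate is absent, so YilE is inactive.
Mevalonate is present, so FubZ is active.
With repressor FubZ bound, *temK* is not transcribed.
So TemK is not produced.
Zn²⁺ is present, so VorR is active.
Tagatose is present, so VorU is active.
With repressor VorR bound, *gorA* is not transcribed.
So GorA is not produced.
Required activator GorA is absent, so *cilK* is not transcribed.
So CilK is not produced.
With no repressor bound, *lutV* is transcribed.
So LutV is produced and active.
Ni²⁺ is absent, so FenJ is active.
No repressor is bound and FenJ is active, so *morQ* is transcribed.
So MorQ is produced and active.
No repressor is bound and MorQ is active, so *sovY* is transcribed.
So SovY is produced and active.
With repressor SovY bound, *wexG* is not transcribed.
So WexG is not produced.
Homoserine is present, so DulN is active.
With repressor LutV bound, *dovU* is not transcribed.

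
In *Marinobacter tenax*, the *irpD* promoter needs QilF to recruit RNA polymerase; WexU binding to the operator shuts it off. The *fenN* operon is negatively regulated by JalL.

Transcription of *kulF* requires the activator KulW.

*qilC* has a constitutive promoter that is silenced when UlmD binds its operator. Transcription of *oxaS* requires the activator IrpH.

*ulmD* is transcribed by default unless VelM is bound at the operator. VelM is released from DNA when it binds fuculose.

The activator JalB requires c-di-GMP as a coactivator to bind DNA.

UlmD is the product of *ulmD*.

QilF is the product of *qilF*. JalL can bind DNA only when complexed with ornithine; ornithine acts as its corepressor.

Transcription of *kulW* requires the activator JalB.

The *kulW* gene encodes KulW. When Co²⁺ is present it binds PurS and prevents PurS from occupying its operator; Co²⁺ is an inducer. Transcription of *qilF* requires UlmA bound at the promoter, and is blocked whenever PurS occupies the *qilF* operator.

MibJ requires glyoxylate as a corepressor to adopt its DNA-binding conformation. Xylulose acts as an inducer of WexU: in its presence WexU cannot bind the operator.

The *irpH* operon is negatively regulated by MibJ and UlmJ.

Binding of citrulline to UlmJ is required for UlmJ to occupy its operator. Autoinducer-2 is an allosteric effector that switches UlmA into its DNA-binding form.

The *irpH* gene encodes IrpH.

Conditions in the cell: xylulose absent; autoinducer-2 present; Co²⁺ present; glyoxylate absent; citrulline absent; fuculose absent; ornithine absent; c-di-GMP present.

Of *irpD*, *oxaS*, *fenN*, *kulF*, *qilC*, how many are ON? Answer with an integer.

Autoinducer-2 is present, so UlmA is active.
Co²⁺ is present, so PurS is inactive.
No repressor is bound and UlmA is active, so *qilF* is transcribed.
So QilF is produced and active.
Xylulose is absent, so WexU is active.
With repressor WexU bound, *irpD* is not transcribed.
→ *irpD* is OFF.
Glyoxylate is absent, so MibJ is inactive.
Citrulline is absent, so UlmJ is inactive.
With no repressor bound, *irpH* is transcribed.
So IrpH is produced and active.
No repressor is bound and IrpH is active, so *oxaS* is transcribed.
→ *oxaS* is ON.
Ornithine is absent, so JalL is inactive.
With no repressor bound, *fenN* is transcribed.
→ *fenN* is ON.
c-di-GMP is present, so JalB is active.
No repressor is bound and JalB is active, so *kulW* is transcribed.
So KulW is produced and active.
No repressor is bound and KulW is active, so *kulF* is transcribed.
→ *kulF* is ON.
Fuculose is absent, so VelM is active.
With repressor VelM bound, *ulmD* is not transcribed.
So UlmD is not produced.
With no repressor bound, *qilC* is transcribed.
→ *qilC* is ON.
4 of the 5 genes are transcribed.

4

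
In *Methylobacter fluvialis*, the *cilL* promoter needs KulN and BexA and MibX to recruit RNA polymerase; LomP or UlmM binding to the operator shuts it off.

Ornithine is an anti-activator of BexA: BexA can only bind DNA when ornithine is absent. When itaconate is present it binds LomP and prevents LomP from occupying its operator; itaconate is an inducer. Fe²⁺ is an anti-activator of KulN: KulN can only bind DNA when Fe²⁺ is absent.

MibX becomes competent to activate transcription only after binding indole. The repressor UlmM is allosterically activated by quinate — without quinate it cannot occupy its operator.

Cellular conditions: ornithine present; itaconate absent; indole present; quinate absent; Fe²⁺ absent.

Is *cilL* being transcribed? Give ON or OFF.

OFF

Fe²⁺ is absent, so KulN is active.
Ornithine is present, so BexA is inactive.
Itaconate is absent, so LomP is active.
Indole is present, so MibX is active.
Quinate is absent, so UlmM is inactive.
With repressor LomP bound, *cilL* is not transcribed.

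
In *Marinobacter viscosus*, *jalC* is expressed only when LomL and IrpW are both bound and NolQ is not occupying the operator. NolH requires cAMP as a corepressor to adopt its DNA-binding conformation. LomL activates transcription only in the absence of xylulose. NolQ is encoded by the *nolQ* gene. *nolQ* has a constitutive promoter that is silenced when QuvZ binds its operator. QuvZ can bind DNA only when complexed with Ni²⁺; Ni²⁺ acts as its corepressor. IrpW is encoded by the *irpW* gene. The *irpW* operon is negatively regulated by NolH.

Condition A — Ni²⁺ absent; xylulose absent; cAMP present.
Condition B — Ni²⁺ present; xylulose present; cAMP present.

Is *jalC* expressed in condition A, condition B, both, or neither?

Condition A:
Ni²⁺ is absent, so QuvZ is inactive.
With no repressor bound, *nolQ* is transcribed.
So NolQ is produced and active.
Xylulose is absent, so LomL is active.
cAMP is present, so NolH is active.
With repressor NolH bound, *irpW* is not transcribed.
So IrpW is not produced.
With repressor NolQ bound, *jalC* is not transcribed.
→ *jalC* is OFF in A.
Condition B:
Ni²⁺ is present, so QuvZ is active.
With repressor QuvZ bound, *nolQ* is not transcribed.
So NolQ is not produced.
Xylulose is present, so LomL is inactive.
cAMP is present, so NolH is active.
With repressor NolH bound, *irpW* is not transcribed.
So IrpW is not produced.
Required activator LomL is absent, so *jalC* is not transcribed.
→ *jalC* is OFF in B.

neither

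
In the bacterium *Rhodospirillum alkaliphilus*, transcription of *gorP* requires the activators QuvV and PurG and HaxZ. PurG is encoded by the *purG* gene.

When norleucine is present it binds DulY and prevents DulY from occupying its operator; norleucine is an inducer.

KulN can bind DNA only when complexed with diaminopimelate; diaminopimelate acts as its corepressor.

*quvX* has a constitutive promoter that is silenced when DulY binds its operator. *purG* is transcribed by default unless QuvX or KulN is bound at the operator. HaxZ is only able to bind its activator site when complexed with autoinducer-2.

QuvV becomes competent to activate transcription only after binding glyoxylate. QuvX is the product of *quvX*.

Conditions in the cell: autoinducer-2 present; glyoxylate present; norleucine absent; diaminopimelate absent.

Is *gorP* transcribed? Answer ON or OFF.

ON

Glyoxylate is present, so QuvV is active.
Norleucine is absent, so DulY is active.
With repressor DulY bound, *quvX* is not transcribed.
So QuvX is not produced.
Diaminopimelate is absent, so KulN is inactive.
With no repressor bound, *purG* is transcribed.
So PurG is produced and active.
Autoinducer-2 is present, so HaxZ is active.
No repressor is bound and QuvV and PurG and HaxZ are active, so *gorP* is transcribed.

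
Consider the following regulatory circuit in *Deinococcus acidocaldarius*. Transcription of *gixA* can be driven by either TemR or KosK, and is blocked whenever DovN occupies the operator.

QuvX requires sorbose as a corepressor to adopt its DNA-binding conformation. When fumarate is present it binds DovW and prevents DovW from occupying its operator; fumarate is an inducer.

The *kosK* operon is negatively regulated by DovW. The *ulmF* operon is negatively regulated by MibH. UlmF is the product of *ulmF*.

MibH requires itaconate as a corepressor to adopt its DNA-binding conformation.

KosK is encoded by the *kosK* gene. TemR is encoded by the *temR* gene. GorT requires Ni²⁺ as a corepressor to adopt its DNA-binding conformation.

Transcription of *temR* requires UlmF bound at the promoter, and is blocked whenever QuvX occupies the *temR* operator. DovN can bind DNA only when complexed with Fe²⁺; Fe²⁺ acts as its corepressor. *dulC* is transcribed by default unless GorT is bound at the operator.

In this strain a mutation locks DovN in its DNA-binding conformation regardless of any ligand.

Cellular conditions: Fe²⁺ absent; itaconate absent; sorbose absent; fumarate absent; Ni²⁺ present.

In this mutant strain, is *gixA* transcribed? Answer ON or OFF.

DovN is constitutively active in this strain.
Itaconate is absent, so MibH is inactive.
With no repressor bound, *ulmF* is transcribed.
So UlmF is produced and active.
Sorbose is absent, so QuvX is inactive.
No repressor is bound and UlmF is active, so *temR* is transcribed.
So TemR is produced and active.
Fumarate is absent, so DovW is active.
With repressor DovW bound, *kosK* is not transcribed.
So KosK is not produced.
With repressor DovN bound, *gixA* is not transcribed.

OFF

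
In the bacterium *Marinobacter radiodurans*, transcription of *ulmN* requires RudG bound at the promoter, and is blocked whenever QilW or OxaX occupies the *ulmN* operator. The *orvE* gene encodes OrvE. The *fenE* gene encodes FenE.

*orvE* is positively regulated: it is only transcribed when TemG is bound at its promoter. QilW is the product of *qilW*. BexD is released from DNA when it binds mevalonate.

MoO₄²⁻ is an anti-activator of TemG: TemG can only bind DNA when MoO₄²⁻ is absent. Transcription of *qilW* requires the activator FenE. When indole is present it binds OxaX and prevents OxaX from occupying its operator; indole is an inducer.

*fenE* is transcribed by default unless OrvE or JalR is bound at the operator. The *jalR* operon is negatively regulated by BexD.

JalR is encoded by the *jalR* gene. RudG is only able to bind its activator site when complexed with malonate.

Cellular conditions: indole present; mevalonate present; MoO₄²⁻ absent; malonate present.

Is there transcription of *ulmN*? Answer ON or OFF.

ON

MoO₄²⁻ is absent, so TemG is active.
No repressor is bound and TemG is active, so *orvE* is transcribed.
So OrvE is produced and active.
Mevalonate is present, so BexD is inactive.
With no repressor bound, *jalR* is transcribed.
So JalR is produced and active.
With repressor OrvE bound, *fenE* is not transcribed.
So FenE is not produced.
Required activator FenE is absent, so *qilW* is not transcribed.
So QilW is not produced.
Indole is present, so OxaX is inactive.
Malonate is present, so RudG is active.
No repressor is bound and RudG is active, so *ulmN* is transcribed.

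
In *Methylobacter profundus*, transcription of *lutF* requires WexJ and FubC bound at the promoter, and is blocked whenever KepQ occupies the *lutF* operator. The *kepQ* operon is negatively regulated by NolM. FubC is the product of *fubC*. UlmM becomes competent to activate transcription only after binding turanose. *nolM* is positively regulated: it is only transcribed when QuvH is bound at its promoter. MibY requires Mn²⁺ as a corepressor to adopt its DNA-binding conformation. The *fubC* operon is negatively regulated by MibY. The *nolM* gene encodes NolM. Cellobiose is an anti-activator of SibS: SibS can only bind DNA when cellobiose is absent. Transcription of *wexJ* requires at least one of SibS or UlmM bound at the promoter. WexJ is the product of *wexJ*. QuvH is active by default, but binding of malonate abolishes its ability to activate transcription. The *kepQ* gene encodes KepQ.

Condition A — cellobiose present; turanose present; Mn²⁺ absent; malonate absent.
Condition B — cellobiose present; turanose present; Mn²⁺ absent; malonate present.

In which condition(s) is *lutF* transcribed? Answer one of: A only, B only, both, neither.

A only

Condition A:
Cellobiose is present, so SibS is inactive.
Turanose is present, so UlmM is active.
Activator UlmM is present, so *wexJ* is transcribed.
So WexJ is produced and active.
Mn²⁺ is absent, so MibY is inactive.
With no repressor bound, *fubC* is transcribed.
So FubC is produced and active.
Malonate is absent, so QuvH is active.
No repressor is bound and QuvH is active, so *nolM* is transcribed.
So NolM is produced and active.
With repressor NolM bound, *kepQ* is not transcribed.
So KepQ is not produced.
No repressor is bound and WexJ and FubC are active, so *lutF* is transcribed.
→ *lutF* is ON in A.
Condition B:
Cellobiose is present, so SibS is inactive.
Turanose is present, so UlmM is active.
Activator UlmM is present, so *wexJ* is transcribed.
So WexJ is produced and active.
Mn²⁺ is absent, so MibY is inactive.
With no repressor bound, *fubC* is transcribed.
So FubC is produced and active.
Malonate is present, so QuvH is inactive.
Required activator QuvH is absent, so *nolM* is not transcribed.
So NolM is not produced.
With no repressor bound, *kepQ* is transcribed.
So KepQ is produced and active.
With repressor KepQ bound, *lutF* is not transcribed.
→ *lutF* is OFF in B.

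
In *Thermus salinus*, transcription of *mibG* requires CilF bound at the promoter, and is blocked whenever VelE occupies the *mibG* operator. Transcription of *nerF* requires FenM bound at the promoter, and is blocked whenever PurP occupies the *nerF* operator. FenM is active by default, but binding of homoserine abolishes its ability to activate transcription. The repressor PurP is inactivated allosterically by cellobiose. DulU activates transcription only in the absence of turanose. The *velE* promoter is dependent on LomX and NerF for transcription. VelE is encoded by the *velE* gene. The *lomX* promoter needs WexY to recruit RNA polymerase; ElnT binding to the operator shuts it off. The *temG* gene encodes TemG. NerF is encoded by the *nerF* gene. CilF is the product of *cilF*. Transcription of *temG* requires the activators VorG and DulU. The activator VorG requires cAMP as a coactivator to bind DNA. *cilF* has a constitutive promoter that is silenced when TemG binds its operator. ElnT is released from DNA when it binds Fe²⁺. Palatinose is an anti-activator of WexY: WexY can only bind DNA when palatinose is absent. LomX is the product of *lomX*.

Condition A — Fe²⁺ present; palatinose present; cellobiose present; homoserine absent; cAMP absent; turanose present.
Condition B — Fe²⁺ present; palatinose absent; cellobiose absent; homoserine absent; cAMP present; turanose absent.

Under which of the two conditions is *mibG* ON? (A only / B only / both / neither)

Condition A:
Fe²⁺ is present, so ElnT is inactive.
Palatinose is present, so WexY is inactive.
Required activator WexY is absent, so *lomX* is not transcribed.
So LomX is not produced.
Cellobiose is present, so PurP is inactive.
Homoserine is absent, so FenM is active.
No repressor is bound and FenM is active, so *nerF* is transcribed.
So NerF is produced and active.
Required activator LomX is absent, so *velE* is not transcribed.
So VelE is not produced.
cAMP is absent, so VorG is inactive.
Turanose is present, so DulU is inactive.
Required activator VorG is absent, so *temG* is not transcribed.
So TemG is not produced.
With no repressor bound, *cilF* is transcribed.
So CilF is produced and active.
No repressor is bound and CilF is active, so *mibG* is transcribed.
→ *mibG* is ON in A.
Condition B:
Fe²⁺ is present, so ElnT is inactive.
Palatinose is absent, so WexY is active.
No repressor is bound and WexY is active, so *lomX* is transcribed.
So LomX is produced and active.
Cellobiose is absent, so PurP is active.
Homoserine is absent, so FenM is active.
With repressor PurP bound, *nerF* is not transcribed.
So NerF is not produced.
Required activator NerF is absent, so *velE* is not transcribed.
So VelE is not produced.
cAMP is present, so VorG is active.
Turanose is absent, so DulU is active.
No repressor is bound and VorG and DulU are active, so *temG* is transcribed.
So TemG is produced and active.
With repressor TemG bound, *cilF* is not transcribed.
So CilF is not produced.
Required activator CilF is absent, so *mibG* is not transcribed.
→ *mibG* is OFF in B.

A only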